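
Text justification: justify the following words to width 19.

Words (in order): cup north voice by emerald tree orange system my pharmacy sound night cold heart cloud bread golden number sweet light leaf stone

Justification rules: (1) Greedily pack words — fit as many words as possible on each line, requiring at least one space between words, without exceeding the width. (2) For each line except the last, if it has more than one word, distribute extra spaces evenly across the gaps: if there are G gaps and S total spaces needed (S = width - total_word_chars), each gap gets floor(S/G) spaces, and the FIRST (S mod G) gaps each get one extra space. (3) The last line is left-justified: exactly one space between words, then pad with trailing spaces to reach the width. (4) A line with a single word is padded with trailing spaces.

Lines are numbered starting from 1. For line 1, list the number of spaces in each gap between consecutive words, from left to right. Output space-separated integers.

Line 1: ['cup', 'north', 'voice', 'by'] (min_width=18, slack=1)
Line 2: ['emerald', 'tree', 'orange'] (min_width=19, slack=0)
Line 3: ['system', 'my', 'pharmacy'] (min_width=18, slack=1)
Line 4: ['sound', 'night', 'cold'] (min_width=16, slack=3)
Line 5: ['heart', 'cloud', 'bread'] (min_width=17, slack=2)
Line 6: ['golden', 'number', 'sweet'] (min_width=19, slack=0)
Line 7: ['light', 'leaf', 'stone'] (min_width=16, slack=3)

Answer: 2 1 1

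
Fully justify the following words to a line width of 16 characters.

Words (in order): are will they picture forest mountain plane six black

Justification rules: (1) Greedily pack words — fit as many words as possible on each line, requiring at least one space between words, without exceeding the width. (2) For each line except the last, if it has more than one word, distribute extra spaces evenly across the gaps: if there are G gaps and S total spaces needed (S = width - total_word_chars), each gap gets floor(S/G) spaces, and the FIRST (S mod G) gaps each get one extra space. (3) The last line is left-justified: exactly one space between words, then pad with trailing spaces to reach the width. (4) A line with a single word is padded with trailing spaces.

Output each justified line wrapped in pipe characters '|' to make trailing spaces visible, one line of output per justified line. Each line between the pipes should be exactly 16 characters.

Line 1: ['are', 'will', 'they'] (min_width=13, slack=3)
Line 2: ['picture', 'forest'] (min_width=14, slack=2)
Line 3: ['mountain', 'plane'] (min_width=14, slack=2)
Line 4: ['six', 'black'] (min_width=9, slack=7)

Answer: |are   will  they|
|picture   forest|
|mountain   plane|
|six black       |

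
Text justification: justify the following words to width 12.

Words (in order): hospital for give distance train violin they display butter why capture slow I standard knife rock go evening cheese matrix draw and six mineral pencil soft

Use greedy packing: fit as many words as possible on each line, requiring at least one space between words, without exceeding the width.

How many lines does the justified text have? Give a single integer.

Line 1: ['hospital', 'for'] (min_width=12, slack=0)
Line 2: ['give'] (min_width=4, slack=8)
Line 3: ['distance'] (min_width=8, slack=4)
Line 4: ['train', 'violin'] (min_width=12, slack=0)
Line 5: ['they', 'display'] (min_width=12, slack=0)
Line 6: ['butter', 'why'] (min_width=10, slack=2)
Line 7: ['capture', 'slow'] (min_width=12, slack=0)
Line 8: ['I', 'standard'] (min_width=10, slack=2)
Line 9: ['knife', 'rock'] (min_width=10, slack=2)
Line 10: ['go', 'evening'] (min_width=10, slack=2)
Line 11: ['cheese'] (min_width=6, slack=6)
Line 12: ['matrix', 'draw'] (min_width=11, slack=1)
Line 13: ['and', 'six'] (min_width=7, slack=5)
Line 14: ['mineral'] (min_width=7, slack=5)
Line 15: ['pencil', 'soft'] (min_width=11, slack=1)
Total lines: 15

Answer: 15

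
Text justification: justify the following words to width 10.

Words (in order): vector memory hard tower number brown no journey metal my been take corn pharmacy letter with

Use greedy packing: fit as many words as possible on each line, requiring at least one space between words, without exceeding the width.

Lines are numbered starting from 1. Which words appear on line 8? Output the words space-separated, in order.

Answer: been take

Derivation:
Line 1: ['vector'] (min_width=6, slack=4)
Line 2: ['memory'] (min_width=6, slack=4)
Line 3: ['hard', 'tower'] (min_width=10, slack=0)
Line 4: ['number'] (min_width=6, slack=4)
Line 5: ['brown', 'no'] (min_width=8, slack=2)
Line 6: ['journey'] (min_width=7, slack=3)
Line 7: ['metal', 'my'] (min_width=8, slack=2)
Line 8: ['been', 'take'] (min_width=9, slack=1)
Line 9: ['corn'] (min_width=4, slack=6)
Line 10: ['pharmacy'] (min_width=8, slack=2)
Line 11: ['letter'] (min_width=6, slack=4)
Line 12: ['with'] (min_width=4, slack=6)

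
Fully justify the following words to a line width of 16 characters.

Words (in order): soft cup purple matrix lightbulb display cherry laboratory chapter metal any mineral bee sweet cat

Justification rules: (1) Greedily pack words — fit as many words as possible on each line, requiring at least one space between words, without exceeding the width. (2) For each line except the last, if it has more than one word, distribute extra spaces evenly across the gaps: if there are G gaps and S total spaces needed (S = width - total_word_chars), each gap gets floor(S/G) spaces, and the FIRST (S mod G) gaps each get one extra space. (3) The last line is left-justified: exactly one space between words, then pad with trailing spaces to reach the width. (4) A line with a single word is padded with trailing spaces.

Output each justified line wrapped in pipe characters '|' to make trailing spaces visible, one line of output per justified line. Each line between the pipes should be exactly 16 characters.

Line 1: ['soft', 'cup', 'purple'] (min_width=15, slack=1)
Line 2: ['matrix', 'lightbulb'] (min_width=16, slack=0)
Line 3: ['display', 'cherry'] (min_width=14, slack=2)
Line 4: ['laboratory'] (min_width=10, slack=6)
Line 5: ['chapter', 'metal'] (min_width=13, slack=3)
Line 6: ['any', 'mineral', 'bee'] (min_width=15, slack=1)
Line 7: ['sweet', 'cat'] (min_width=9, slack=7)

Answer: |soft  cup purple|
|matrix lightbulb|
|display   cherry|
|laboratory      |
|chapter    metal|
|any  mineral bee|
|sweet cat       |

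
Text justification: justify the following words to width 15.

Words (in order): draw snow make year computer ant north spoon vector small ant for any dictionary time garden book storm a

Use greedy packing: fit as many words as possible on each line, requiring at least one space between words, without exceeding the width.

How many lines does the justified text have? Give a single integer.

Line 1: ['draw', 'snow', 'make'] (min_width=14, slack=1)
Line 2: ['year', 'computer'] (min_width=13, slack=2)
Line 3: ['ant', 'north', 'spoon'] (min_width=15, slack=0)
Line 4: ['vector', 'small'] (min_width=12, slack=3)
Line 5: ['ant', 'for', 'any'] (min_width=11, slack=4)
Line 6: ['dictionary', 'time'] (min_width=15, slack=0)
Line 7: ['garden', 'book'] (min_width=11, slack=4)
Line 8: ['storm', 'a'] (min_width=7, slack=8)
Total lines: 8

Answer: 8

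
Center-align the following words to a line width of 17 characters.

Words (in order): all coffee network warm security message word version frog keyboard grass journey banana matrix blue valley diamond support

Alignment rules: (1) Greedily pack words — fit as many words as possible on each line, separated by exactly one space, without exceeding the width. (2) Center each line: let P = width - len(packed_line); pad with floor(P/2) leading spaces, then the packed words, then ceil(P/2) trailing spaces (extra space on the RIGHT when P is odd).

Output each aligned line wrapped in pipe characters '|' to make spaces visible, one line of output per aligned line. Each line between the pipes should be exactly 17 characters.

Answer: |   all coffee    |
|  network warm   |
|security message |
|word version frog|
| keyboard grass  |
| journey banana  |
|   matrix blue   |
| valley diamond  |
|     support     |

Derivation:
Line 1: ['all', 'coffee'] (min_width=10, slack=7)
Line 2: ['network', 'warm'] (min_width=12, slack=5)
Line 3: ['security', 'message'] (min_width=16, slack=1)
Line 4: ['word', 'version', 'frog'] (min_width=17, slack=0)
Line 5: ['keyboard', 'grass'] (min_width=14, slack=3)
Line 6: ['journey', 'banana'] (min_width=14, slack=3)
Line 7: ['matrix', 'blue'] (min_width=11, slack=6)
Line 8: ['valley', 'diamond'] (min_width=14, slack=3)
Line 9: ['support'] (min_width=7, slack=10)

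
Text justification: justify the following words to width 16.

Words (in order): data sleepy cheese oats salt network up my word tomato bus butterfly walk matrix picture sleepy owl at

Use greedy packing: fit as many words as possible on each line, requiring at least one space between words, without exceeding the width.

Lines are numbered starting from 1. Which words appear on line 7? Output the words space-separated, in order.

Line 1: ['data', 'sleepy'] (min_width=11, slack=5)
Line 2: ['cheese', 'oats', 'salt'] (min_width=16, slack=0)
Line 3: ['network', 'up', 'my'] (min_width=13, slack=3)
Line 4: ['word', 'tomato', 'bus'] (min_width=15, slack=1)
Line 5: ['butterfly', 'walk'] (min_width=14, slack=2)
Line 6: ['matrix', 'picture'] (min_width=14, slack=2)
Line 7: ['sleepy', 'owl', 'at'] (min_width=13, slack=3)

Answer: sleepy owl at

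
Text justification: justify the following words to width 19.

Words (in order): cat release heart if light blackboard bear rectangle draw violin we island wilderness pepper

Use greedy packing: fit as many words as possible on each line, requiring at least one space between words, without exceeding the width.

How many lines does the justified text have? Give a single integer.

Line 1: ['cat', 'release', 'heart'] (min_width=17, slack=2)
Line 2: ['if', 'light', 'blackboard'] (min_width=19, slack=0)
Line 3: ['bear', 'rectangle', 'draw'] (min_width=19, slack=0)
Line 4: ['violin', 'we', 'island'] (min_width=16, slack=3)
Line 5: ['wilderness', 'pepper'] (min_width=17, slack=2)
Total lines: 5

Answer: 5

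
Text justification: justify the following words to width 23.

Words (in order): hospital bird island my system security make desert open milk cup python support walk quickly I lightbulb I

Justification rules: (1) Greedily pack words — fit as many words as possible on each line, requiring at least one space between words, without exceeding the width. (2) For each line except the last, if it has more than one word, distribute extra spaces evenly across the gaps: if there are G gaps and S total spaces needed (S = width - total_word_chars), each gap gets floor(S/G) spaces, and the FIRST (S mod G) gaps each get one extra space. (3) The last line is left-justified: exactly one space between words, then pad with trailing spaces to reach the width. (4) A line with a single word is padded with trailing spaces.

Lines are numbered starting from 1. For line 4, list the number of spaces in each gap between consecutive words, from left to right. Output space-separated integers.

Answer: 3 3

Derivation:
Line 1: ['hospital', 'bird', 'island', 'my'] (min_width=23, slack=0)
Line 2: ['system', 'security', 'make'] (min_width=20, slack=3)
Line 3: ['desert', 'open', 'milk', 'cup'] (min_width=20, slack=3)
Line 4: ['python', 'support', 'walk'] (min_width=19, slack=4)
Line 5: ['quickly', 'I', 'lightbulb', 'I'] (min_width=21, slack=2)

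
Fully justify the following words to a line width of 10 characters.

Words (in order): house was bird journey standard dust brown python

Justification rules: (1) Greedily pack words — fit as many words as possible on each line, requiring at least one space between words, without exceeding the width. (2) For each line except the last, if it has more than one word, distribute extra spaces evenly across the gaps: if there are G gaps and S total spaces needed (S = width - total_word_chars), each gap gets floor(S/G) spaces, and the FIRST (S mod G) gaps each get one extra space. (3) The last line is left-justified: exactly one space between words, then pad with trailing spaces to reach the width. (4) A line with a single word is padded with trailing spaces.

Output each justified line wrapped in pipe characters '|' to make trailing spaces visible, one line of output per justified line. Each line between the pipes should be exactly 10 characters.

Line 1: ['house', 'was'] (min_width=9, slack=1)
Line 2: ['bird'] (min_width=4, slack=6)
Line 3: ['journey'] (min_width=7, slack=3)
Line 4: ['standard'] (min_width=8, slack=2)
Line 5: ['dust', 'brown'] (min_width=10, slack=0)
Line 6: ['python'] (min_width=6, slack=4)

Answer: |house  was|
|bird      |
|journey   |
|standard  |
|dust brown|
|python    |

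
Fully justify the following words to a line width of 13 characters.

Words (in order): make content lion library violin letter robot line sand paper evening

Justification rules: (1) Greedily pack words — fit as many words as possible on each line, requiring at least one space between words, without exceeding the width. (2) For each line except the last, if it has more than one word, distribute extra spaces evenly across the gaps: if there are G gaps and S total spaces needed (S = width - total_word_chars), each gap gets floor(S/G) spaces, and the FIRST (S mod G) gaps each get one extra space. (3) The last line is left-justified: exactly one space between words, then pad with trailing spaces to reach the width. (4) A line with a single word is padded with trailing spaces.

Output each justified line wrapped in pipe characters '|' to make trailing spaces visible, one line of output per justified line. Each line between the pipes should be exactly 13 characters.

Answer: |make  content|
|lion  library|
|violin letter|
|robot    line|
|sand    paper|
|evening      |

Derivation:
Line 1: ['make', 'content'] (min_width=12, slack=1)
Line 2: ['lion', 'library'] (min_width=12, slack=1)
Line 3: ['violin', 'letter'] (min_width=13, slack=0)
Line 4: ['robot', 'line'] (min_width=10, slack=3)
Line 5: ['sand', 'paper'] (min_width=10, slack=3)
Line 6: ['evening'] (min_width=7, slack=6)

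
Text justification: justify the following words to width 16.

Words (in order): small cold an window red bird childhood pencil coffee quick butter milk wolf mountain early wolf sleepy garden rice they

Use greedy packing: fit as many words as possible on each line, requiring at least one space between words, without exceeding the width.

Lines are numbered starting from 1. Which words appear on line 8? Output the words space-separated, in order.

Line 1: ['small', 'cold', 'an'] (min_width=13, slack=3)
Line 2: ['window', 'red', 'bird'] (min_width=15, slack=1)
Line 3: ['childhood', 'pencil'] (min_width=16, slack=0)
Line 4: ['coffee', 'quick'] (min_width=12, slack=4)
Line 5: ['butter', 'milk', 'wolf'] (min_width=16, slack=0)
Line 6: ['mountain', 'early'] (min_width=14, slack=2)
Line 7: ['wolf', 'sleepy'] (min_width=11, slack=5)
Line 8: ['garden', 'rice', 'they'] (min_width=16, slack=0)

Answer: garden rice they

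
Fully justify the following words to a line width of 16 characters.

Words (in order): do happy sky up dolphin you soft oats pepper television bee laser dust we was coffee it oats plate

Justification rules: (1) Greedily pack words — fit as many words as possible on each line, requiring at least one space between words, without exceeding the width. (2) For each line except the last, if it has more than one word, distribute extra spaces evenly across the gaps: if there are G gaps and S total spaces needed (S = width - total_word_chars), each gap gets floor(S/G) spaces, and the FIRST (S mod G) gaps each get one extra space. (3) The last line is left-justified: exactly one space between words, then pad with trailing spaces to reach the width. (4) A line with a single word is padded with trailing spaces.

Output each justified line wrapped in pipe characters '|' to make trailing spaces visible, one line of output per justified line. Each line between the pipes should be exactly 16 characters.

Answer: |do  happy sky up|
|dolphin you soft|
|oats      pepper|
|television   bee|
|laser   dust  we|
|was   coffee  it|
|oats plate      |

Derivation:
Line 1: ['do', 'happy', 'sky', 'up'] (min_width=15, slack=1)
Line 2: ['dolphin', 'you', 'soft'] (min_width=16, slack=0)
Line 3: ['oats', 'pepper'] (min_width=11, slack=5)
Line 4: ['television', 'bee'] (min_width=14, slack=2)
Line 5: ['laser', 'dust', 'we'] (min_width=13, slack=3)
Line 6: ['was', 'coffee', 'it'] (min_width=13, slack=3)
Line 7: ['oats', 'plate'] (min_width=10, slack=6)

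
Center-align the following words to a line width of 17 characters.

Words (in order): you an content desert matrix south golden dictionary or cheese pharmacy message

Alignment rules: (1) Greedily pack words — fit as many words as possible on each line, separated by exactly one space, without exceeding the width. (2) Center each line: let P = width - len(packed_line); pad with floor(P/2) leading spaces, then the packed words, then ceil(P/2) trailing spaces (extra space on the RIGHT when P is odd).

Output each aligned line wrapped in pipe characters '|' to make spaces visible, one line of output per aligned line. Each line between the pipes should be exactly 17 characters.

Answer: | you an content  |
|  desert matrix  |
|  south golden   |
|  dictionary or  |
| cheese pharmacy |
|     message     |

Derivation:
Line 1: ['you', 'an', 'content'] (min_width=14, slack=3)
Line 2: ['desert', 'matrix'] (min_width=13, slack=4)
Line 3: ['south', 'golden'] (min_width=12, slack=5)
Line 4: ['dictionary', 'or'] (min_width=13, slack=4)
Line 5: ['cheese', 'pharmacy'] (min_width=15, slack=2)
Line 6: ['message'] (min_width=7, slack=10)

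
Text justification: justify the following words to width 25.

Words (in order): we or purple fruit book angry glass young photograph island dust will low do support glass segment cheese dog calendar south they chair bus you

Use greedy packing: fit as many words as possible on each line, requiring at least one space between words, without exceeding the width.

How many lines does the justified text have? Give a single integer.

Answer: 7

Derivation:
Line 1: ['we', 'or', 'purple', 'fruit', 'book'] (min_width=23, slack=2)
Line 2: ['angry', 'glass', 'young'] (min_width=17, slack=8)
Line 3: ['photograph', 'island', 'dust'] (min_width=22, slack=3)
Line 4: ['will', 'low', 'do', 'support', 'glass'] (min_width=25, slack=0)
Line 5: ['segment', 'cheese', 'dog'] (min_width=18, slack=7)
Line 6: ['calendar', 'south', 'they', 'chair'] (min_width=25, slack=0)
Line 7: ['bus', 'you'] (min_width=7, slack=18)
Total lines: 7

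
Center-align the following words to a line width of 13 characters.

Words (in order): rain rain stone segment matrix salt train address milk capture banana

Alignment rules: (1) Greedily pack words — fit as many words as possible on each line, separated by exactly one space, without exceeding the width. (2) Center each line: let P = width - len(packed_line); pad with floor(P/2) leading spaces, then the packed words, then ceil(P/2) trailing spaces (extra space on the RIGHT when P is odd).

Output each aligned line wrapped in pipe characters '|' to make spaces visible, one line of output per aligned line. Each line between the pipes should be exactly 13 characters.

Answer: |  rain rain  |
|stone segment|
| matrix salt |
|train address|
|milk capture |
|   banana    |

Derivation:
Line 1: ['rain', 'rain'] (min_width=9, slack=4)
Line 2: ['stone', 'segment'] (min_width=13, slack=0)
Line 3: ['matrix', 'salt'] (min_width=11, slack=2)
Line 4: ['train', 'address'] (min_width=13, slack=0)
Line 5: ['milk', 'capture'] (min_width=12, slack=1)
Line 6: ['banana'] (min_width=6, slack=7)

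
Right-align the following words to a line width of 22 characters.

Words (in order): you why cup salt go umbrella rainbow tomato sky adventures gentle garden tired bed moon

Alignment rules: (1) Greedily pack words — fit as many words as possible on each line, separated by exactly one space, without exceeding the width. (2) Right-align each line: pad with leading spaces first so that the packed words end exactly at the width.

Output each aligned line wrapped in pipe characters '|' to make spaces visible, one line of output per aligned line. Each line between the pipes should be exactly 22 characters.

Line 1: ['you', 'why', 'cup', 'salt', 'go'] (min_width=19, slack=3)
Line 2: ['umbrella', 'rainbow'] (min_width=16, slack=6)
Line 3: ['tomato', 'sky', 'adventures'] (min_width=21, slack=1)
Line 4: ['gentle', 'garden', 'tired'] (min_width=19, slack=3)
Line 5: ['bed', 'moon'] (min_width=8, slack=14)

Answer: |   you why cup salt go|
|      umbrella rainbow|
| tomato sky adventures|
|   gentle garden tired|
|              bed moon|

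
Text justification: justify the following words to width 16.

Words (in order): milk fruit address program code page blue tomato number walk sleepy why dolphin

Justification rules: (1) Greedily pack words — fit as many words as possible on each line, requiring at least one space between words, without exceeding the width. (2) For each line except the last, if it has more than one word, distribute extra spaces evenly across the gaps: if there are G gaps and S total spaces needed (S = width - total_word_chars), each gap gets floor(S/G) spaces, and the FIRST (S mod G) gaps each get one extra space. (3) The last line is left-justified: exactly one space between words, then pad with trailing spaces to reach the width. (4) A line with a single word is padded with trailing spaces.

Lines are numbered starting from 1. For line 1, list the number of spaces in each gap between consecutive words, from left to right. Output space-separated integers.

Answer: 7

Derivation:
Line 1: ['milk', 'fruit'] (min_width=10, slack=6)
Line 2: ['address', 'program'] (min_width=15, slack=1)
Line 3: ['code', 'page', 'blue'] (min_width=14, slack=2)
Line 4: ['tomato', 'number'] (min_width=13, slack=3)
Line 5: ['walk', 'sleepy', 'why'] (min_width=15, slack=1)
Line 6: ['dolphin'] (min_width=7, slack=9)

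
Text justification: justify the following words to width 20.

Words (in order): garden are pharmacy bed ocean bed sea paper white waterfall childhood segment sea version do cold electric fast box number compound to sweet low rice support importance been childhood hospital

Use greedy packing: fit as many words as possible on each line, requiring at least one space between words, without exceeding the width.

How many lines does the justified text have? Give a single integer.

Answer: 11

Derivation:
Line 1: ['garden', 'are', 'pharmacy'] (min_width=19, slack=1)
Line 2: ['bed', 'ocean', 'bed', 'sea'] (min_width=17, slack=3)
Line 3: ['paper', 'white'] (min_width=11, slack=9)
Line 4: ['waterfall', 'childhood'] (min_width=19, slack=1)
Line 5: ['segment', 'sea', 'version'] (min_width=19, slack=1)
Line 6: ['do', 'cold', 'electric'] (min_width=16, slack=4)
Line 7: ['fast', 'box', 'number'] (min_width=15, slack=5)
Line 8: ['compound', 'to', 'sweet'] (min_width=17, slack=3)
Line 9: ['low', 'rice', 'support'] (min_width=16, slack=4)
Line 10: ['importance', 'been'] (min_width=15, slack=5)
Line 11: ['childhood', 'hospital'] (min_width=18, slack=2)
Total lines: 11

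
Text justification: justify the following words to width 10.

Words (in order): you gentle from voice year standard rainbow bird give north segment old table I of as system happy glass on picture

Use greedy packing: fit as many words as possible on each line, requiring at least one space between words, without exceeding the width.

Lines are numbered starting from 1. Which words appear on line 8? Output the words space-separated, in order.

Line 1: ['you', 'gentle'] (min_width=10, slack=0)
Line 2: ['from', 'voice'] (min_width=10, slack=0)
Line 3: ['year'] (min_width=4, slack=6)
Line 4: ['standard'] (min_width=8, slack=2)
Line 5: ['rainbow'] (min_width=7, slack=3)
Line 6: ['bird', 'give'] (min_width=9, slack=1)
Line 7: ['north'] (min_width=5, slack=5)
Line 8: ['segment'] (min_width=7, slack=3)
Line 9: ['old', 'table'] (min_width=9, slack=1)
Line 10: ['I', 'of', 'as'] (min_width=7, slack=3)
Line 11: ['system'] (min_width=6, slack=4)
Line 12: ['happy'] (min_width=5, slack=5)
Line 13: ['glass', 'on'] (min_width=8, slack=2)
Line 14: ['picture'] (min_width=7, slack=3)

Answer: segment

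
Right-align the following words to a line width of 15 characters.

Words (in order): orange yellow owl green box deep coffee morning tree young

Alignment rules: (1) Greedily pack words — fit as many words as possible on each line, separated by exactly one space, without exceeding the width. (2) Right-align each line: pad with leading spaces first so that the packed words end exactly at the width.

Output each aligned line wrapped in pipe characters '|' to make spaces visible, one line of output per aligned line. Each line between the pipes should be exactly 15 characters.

Line 1: ['orange', 'yellow'] (min_width=13, slack=2)
Line 2: ['owl', 'green', 'box'] (min_width=13, slack=2)
Line 3: ['deep', 'coffee'] (min_width=11, slack=4)
Line 4: ['morning', 'tree'] (min_width=12, slack=3)
Line 5: ['young'] (min_width=5, slack=10)

Answer: |  orange yellow|
|  owl green box|
|    deep coffee|
|   morning tree|
|          young|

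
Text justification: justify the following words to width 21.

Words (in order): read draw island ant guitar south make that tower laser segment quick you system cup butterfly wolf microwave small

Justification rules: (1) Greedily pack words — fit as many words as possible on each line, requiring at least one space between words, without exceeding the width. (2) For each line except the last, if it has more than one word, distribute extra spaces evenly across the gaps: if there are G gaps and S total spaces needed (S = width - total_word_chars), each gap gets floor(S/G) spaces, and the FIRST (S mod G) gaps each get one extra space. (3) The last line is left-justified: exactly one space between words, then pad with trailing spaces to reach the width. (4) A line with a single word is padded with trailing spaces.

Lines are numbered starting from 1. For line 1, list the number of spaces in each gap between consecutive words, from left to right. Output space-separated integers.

Line 1: ['read', 'draw', 'island', 'ant'] (min_width=20, slack=1)
Line 2: ['guitar', 'south', 'make'] (min_width=17, slack=4)
Line 3: ['that', 'tower', 'laser'] (min_width=16, slack=5)
Line 4: ['segment', 'quick', 'you'] (min_width=17, slack=4)
Line 5: ['system', 'cup', 'butterfly'] (min_width=20, slack=1)
Line 6: ['wolf', 'microwave', 'small'] (min_width=20, slack=1)

Answer: 2 1 1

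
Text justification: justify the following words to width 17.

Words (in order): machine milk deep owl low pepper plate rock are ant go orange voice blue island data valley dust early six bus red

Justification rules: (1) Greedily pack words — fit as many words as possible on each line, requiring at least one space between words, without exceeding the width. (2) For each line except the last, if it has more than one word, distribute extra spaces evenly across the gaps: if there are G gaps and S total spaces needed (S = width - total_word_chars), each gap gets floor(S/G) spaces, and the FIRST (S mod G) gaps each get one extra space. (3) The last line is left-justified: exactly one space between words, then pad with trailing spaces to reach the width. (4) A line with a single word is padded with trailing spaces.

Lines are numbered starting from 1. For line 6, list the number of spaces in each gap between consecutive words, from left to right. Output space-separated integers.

Answer: 2 1

Derivation:
Line 1: ['machine', 'milk', 'deep'] (min_width=17, slack=0)
Line 2: ['owl', 'low', 'pepper'] (min_width=14, slack=3)
Line 3: ['plate', 'rock', 'are'] (min_width=14, slack=3)
Line 4: ['ant', 'go', 'orange'] (min_width=13, slack=4)
Line 5: ['voice', 'blue', 'island'] (min_width=17, slack=0)
Line 6: ['data', 'valley', 'dust'] (min_width=16, slack=1)
Line 7: ['early', 'six', 'bus', 'red'] (min_width=17, slack=0)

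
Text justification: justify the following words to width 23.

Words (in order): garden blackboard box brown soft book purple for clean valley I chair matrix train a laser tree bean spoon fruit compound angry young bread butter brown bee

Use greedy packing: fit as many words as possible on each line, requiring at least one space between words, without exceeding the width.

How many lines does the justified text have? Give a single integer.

Answer: 8

Derivation:
Line 1: ['garden', 'blackboard', 'box'] (min_width=21, slack=2)
Line 2: ['brown', 'soft', 'book', 'purple'] (min_width=22, slack=1)
Line 3: ['for', 'clean', 'valley', 'I'] (min_width=18, slack=5)
Line 4: ['chair', 'matrix', 'train', 'a'] (min_width=20, slack=3)
Line 5: ['laser', 'tree', 'bean', 'spoon'] (min_width=21, slack=2)
Line 6: ['fruit', 'compound', 'angry'] (min_width=20, slack=3)
Line 7: ['young', 'bread', 'butter'] (min_width=18, slack=5)
Line 8: ['brown', 'bee'] (min_width=9, slack=14)
Total lines: 8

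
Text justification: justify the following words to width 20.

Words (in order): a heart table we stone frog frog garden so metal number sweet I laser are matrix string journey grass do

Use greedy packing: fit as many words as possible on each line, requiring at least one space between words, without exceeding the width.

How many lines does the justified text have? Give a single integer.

Answer: 6

Derivation:
Line 1: ['a', 'heart', 'table', 'we'] (min_width=16, slack=4)
Line 2: ['stone', 'frog', 'frog'] (min_width=15, slack=5)
Line 3: ['garden', 'so', 'metal'] (min_width=15, slack=5)
Line 4: ['number', 'sweet', 'I', 'laser'] (min_width=20, slack=0)
Line 5: ['are', 'matrix', 'string'] (min_width=17, slack=3)
Line 6: ['journey', 'grass', 'do'] (min_width=16, slack=4)
Total lines: 6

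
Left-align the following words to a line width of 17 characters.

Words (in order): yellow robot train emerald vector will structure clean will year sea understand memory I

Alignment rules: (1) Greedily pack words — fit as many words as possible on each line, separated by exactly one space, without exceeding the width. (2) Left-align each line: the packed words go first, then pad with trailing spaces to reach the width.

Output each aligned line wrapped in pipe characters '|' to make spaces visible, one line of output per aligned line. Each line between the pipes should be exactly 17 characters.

Answer: |yellow robot     |
|train emerald    |
|vector will      |
|structure clean  |
|will year sea    |
|understand memory|
|I                |

Derivation:
Line 1: ['yellow', 'robot'] (min_width=12, slack=5)
Line 2: ['train', 'emerald'] (min_width=13, slack=4)
Line 3: ['vector', 'will'] (min_width=11, slack=6)
Line 4: ['structure', 'clean'] (min_width=15, slack=2)
Line 5: ['will', 'year', 'sea'] (min_width=13, slack=4)
Line 6: ['understand', 'memory'] (min_width=17, slack=0)
Line 7: ['I'] (min_width=1, slack=16)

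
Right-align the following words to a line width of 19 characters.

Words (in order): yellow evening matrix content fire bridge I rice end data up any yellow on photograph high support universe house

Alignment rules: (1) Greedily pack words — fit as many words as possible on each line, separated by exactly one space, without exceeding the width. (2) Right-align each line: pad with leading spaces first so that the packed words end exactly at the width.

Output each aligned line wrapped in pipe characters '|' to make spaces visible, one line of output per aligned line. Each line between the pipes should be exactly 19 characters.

Answer: |     yellow evening|
|matrix content fire|
|  bridge I rice end|
| data up any yellow|
| on photograph high|
|   support universe|
|              house|

Derivation:
Line 1: ['yellow', 'evening'] (min_width=14, slack=5)
Line 2: ['matrix', 'content', 'fire'] (min_width=19, slack=0)
Line 3: ['bridge', 'I', 'rice', 'end'] (min_width=17, slack=2)
Line 4: ['data', 'up', 'any', 'yellow'] (min_width=18, slack=1)
Line 5: ['on', 'photograph', 'high'] (min_width=18, slack=1)
Line 6: ['support', 'universe'] (min_width=16, slack=3)
Line 7: ['house'] (min_width=5, slack=14)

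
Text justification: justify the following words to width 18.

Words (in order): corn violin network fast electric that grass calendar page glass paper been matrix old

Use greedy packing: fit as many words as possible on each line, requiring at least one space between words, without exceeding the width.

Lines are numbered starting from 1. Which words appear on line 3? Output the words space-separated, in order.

Line 1: ['corn', 'violin'] (min_width=11, slack=7)
Line 2: ['network', 'fast'] (min_width=12, slack=6)
Line 3: ['electric', 'that'] (min_width=13, slack=5)
Line 4: ['grass', 'calendar'] (min_width=14, slack=4)
Line 5: ['page', 'glass', 'paper'] (min_width=16, slack=2)
Line 6: ['been', 'matrix', 'old'] (min_width=15, slack=3)

Answer: electric that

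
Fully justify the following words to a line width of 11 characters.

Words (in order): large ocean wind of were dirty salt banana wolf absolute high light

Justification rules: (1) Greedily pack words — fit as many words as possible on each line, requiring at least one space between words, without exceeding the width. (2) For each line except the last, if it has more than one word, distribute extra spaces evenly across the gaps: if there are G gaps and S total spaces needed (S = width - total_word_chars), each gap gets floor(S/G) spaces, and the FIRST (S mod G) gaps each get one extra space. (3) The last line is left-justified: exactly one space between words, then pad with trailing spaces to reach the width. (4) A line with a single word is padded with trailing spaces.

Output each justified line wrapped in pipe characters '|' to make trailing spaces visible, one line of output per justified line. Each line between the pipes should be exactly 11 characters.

Answer: |large ocean|
|wind     of|
|were  dirty|
|salt banana|
|wolf       |
|absolute   |
|high light |

Derivation:
Line 1: ['large', 'ocean'] (min_width=11, slack=0)
Line 2: ['wind', 'of'] (min_width=7, slack=4)
Line 3: ['were', 'dirty'] (min_width=10, slack=1)
Line 4: ['salt', 'banana'] (min_width=11, slack=0)
Line 5: ['wolf'] (min_width=4, slack=7)
Line 6: ['absolute'] (min_width=8, slack=3)
Line 7: ['high', 'light'] (min_width=10, slack=1)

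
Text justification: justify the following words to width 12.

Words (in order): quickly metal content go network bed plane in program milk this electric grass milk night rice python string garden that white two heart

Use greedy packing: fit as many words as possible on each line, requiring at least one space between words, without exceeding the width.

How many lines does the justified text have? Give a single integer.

Line 1: ['quickly'] (min_width=7, slack=5)
Line 2: ['metal'] (min_width=5, slack=7)
Line 3: ['content', 'go'] (min_width=10, slack=2)
Line 4: ['network', 'bed'] (min_width=11, slack=1)
Line 5: ['plane', 'in'] (min_width=8, slack=4)
Line 6: ['program', 'milk'] (min_width=12, slack=0)
Line 7: ['this'] (min_width=4, slack=8)
Line 8: ['electric'] (min_width=8, slack=4)
Line 9: ['grass', 'milk'] (min_width=10, slack=2)
Line 10: ['night', 'rice'] (min_width=10, slack=2)
Line 11: ['python'] (min_width=6, slack=6)
Line 12: ['string'] (min_width=6, slack=6)
Line 13: ['garden', 'that'] (min_width=11, slack=1)
Line 14: ['white', 'two'] (min_width=9, slack=3)
Line 15: ['heart'] (min_width=5, slack=7)
Total lines: 15

Answer: 15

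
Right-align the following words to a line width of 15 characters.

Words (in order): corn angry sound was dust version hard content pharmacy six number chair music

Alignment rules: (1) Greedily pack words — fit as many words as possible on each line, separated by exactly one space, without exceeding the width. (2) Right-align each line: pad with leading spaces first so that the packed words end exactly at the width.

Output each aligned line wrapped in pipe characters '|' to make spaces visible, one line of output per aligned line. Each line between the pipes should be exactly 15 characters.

Line 1: ['corn', 'angry'] (min_width=10, slack=5)
Line 2: ['sound', 'was', 'dust'] (min_width=14, slack=1)
Line 3: ['version', 'hard'] (min_width=12, slack=3)
Line 4: ['content'] (min_width=7, slack=8)
Line 5: ['pharmacy', 'six'] (min_width=12, slack=3)
Line 6: ['number', 'chair'] (min_width=12, slack=3)
Line 7: ['music'] (min_width=5, slack=10)

Answer: |     corn angry|
| sound was dust|
|   version hard|
|        content|
|   pharmacy six|
|   number chair|
|          music|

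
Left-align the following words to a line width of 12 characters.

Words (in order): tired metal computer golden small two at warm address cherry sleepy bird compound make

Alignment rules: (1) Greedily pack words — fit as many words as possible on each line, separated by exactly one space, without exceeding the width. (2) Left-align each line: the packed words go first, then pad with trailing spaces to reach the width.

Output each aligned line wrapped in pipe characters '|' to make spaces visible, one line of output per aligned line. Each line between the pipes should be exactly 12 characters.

Answer: |tired metal |
|computer    |
|golden small|
|two at warm |
|address     |
|cherry      |
|sleepy bird |
|compound    |
|make        |

Derivation:
Line 1: ['tired', 'metal'] (min_width=11, slack=1)
Line 2: ['computer'] (min_width=8, slack=4)
Line 3: ['golden', 'small'] (min_width=12, slack=0)
Line 4: ['two', 'at', 'warm'] (min_width=11, slack=1)
Line 5: ['address'] (min_width=7, slack=5)
Line 6: ['cherry'] (min_width=6, slack=6)
Line 7: ['sleepy', 'bird'] (min_width=11, slack=1)
Line 8: ['compound'] (min_width=8, slack=4)
Line 9: ['make'] (min_width=4, slack=8)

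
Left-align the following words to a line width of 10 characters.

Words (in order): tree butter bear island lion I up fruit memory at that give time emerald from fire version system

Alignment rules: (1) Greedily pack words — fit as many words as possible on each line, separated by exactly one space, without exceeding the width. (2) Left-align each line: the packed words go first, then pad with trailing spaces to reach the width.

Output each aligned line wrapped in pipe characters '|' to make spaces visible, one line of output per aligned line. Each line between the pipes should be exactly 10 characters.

Line 1: ['tree'] (min_width=4, slack=6)
Line 2: ['butter'] (min_width=6, slack=4)
Line 3: ['bear'] (min_width=4, slack=6)
Line 4: ['island'] (min_width=6, slack=4)
Line 5: ['lion', 'I', 'up'] (min_width=9, slack=1)
Line 6: ['fruit'] (min_width=5, slack=5)
Line 7: ['memory', 'at'] (min_width=9, slack=1)
Line 8: ['that', 'give'] (min_width=9, slack=1)
Line 9: ['time'] (min_width=4, slack=6)
Line 10: ['emerald'] (min_width=7, slack=3)
Line 11: ['from', 'fire'] (min_width=9, slack=1)
Line 12: ['version'] (min_width=7, slack=3)
Line 13: ['system'] (min_width=6, slack=4)

Answer: |tree      |
|butter    |
|bear      |
|island    |
|lion I up |
|fruit     |
|memory at |
|that give |
|time      |
|emerald   |
|from fire |
|version   |
|system    |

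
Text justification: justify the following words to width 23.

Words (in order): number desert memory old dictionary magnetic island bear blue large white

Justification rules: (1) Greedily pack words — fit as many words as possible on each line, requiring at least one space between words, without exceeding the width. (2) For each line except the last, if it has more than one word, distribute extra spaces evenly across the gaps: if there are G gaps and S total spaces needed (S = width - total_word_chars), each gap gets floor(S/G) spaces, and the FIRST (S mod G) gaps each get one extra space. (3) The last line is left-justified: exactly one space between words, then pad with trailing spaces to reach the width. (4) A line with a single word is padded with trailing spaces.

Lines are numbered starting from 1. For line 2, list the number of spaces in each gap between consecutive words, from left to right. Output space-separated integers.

Answer: 1 1

Derivation:
Line 1: ['number', 'desert', 'memory'] (min_width=20, slack=3)
Line 2: ['old', 'dictionary', 'magnetic'] (min_width=23, slack=0)
Line 3: ['island', 'bear', 'blue', 'large'] (min_width=22, slack=1)
Line 4: ['white'] (min_width=5, slack=18)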